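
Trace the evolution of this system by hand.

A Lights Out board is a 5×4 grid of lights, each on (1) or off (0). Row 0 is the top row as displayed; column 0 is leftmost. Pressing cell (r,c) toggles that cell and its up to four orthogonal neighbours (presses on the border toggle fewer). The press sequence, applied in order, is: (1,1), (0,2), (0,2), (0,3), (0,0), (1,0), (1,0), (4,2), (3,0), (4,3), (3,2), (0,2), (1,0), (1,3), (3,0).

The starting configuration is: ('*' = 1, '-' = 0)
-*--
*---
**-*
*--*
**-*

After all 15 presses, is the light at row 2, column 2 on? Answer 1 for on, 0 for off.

t=0: -*--
*---
**-*
*--*
**-*
t=1: ----
-**-
*--*
*--*
**-*
t=2: -***
-*--
*--*
*--*
**-*
t=3: ----
-**-
*--*
*--*
**-*
t=4: --**
-***
*--*
*--*
**-*
t=5: ****
****
*--*
*--*
**-*
t=6: -***
--**
---*
*--*
**-*
t=7: ****
****
*--*
*--*
**-*
t=8: ****
****
*--*
*-**
*-*-
t=9: ****
****
---*
-***
--*-
t=10: ****
****
---*
-**-
---*
t=11: ****
****
--**
---*
--**
t=12: *---
**-*
--**
---*
--**
t=13: ----
---*
*-**
---*
--**
t=14: ---*
--*-
*-*-
---*
--**
t=15: ---*
--*-
--*-
**-*
*-**

1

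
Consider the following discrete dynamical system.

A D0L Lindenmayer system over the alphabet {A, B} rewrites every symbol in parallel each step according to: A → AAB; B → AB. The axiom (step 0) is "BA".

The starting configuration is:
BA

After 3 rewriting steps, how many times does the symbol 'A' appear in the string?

21

step 0: BA
step 1: ABAAB
step 2: AABABAABAABAB
step 3: AABAABABAABABAABAABABAABAABABAABAB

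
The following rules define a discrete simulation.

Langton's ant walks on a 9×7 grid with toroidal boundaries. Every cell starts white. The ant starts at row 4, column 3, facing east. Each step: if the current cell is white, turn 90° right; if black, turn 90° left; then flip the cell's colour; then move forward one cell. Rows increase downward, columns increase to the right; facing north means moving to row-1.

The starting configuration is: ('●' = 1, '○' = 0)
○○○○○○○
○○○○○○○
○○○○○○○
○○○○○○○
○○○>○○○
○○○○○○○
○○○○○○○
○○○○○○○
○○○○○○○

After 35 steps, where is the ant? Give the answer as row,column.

4,0

0) ○○○○○○○
○○○○○○○
○○○○○○○
○○○○○○○
○○○>○○○
○○○○○○○
○○○○○○○
○○○○○○○
○○○○○○○
1) ○○○○○○○
○○○○○○○
○○○○○○○
○○○○○○○
○○○●○○○
○○○v○○○
○○○○○○○
○○○○○○○
○○○○○○○
2) ○○○○○○○
○○○○○○○
○○○○○○○
○○○○○○○
○○○●○○○
○○<●○○○
○○○○○○○
○○○○○○○
○○○○○○○
3) ○○○○○○○
○○○○○○○
○○○○○○○
○○○○○○○
○○^●○○○
○○●●○○○
○○○○○○○
○○○○○○○
○○○○○○○
4) ○○○○○○○
○○○○○○○
○○○○○○○
○○○○○○○
○○●>○○○
○○●●○○○
○○○○○○○
○○○○○○○
○○○○○○○
5) ○○○○○○○
○○○○○○○
○○○○○○○
○○○^○○○
○○●○○○○
○○●●○○○
○○○○○○○
○○○○○○○
○○○○○○○
6) ○○○○○○○
○○○○○○○
○○○○○○○
○○○●>○○
○○●○○○○
○○●●○○○
○○○○○○○
○○○○○○○
○○○○○○○
7) ○○○○○○○
○○○○○○○
○○○○○○○
○○○●●○○
○○●○v○○
○○●●○○○
○○○○○○○
○○○○○○○
○○○○○○○
8) ○○○○○○○
○○○○○○○
○○○○○○○
○○○●●○○
○○●<●○○
○○●●○○○
○○○○○○○
○○○○○○○
○○○○○○○
9) ○○○○○○○
○○○○○○○
○○○○○○○
○○○^●○○
○○●●●○○
○○●●○○○
○○○○○○○
○○○○○○○
○○○○○○○
10) ○○○○○○○
○○○○○○○
○○○○○○○
○○<○●○○
○○●●●○○
○○●●○○○
○○○○○○○
○○○○○○○
○○○○○○○
11) ○○○○○○○
○○○○○○○
○○^○○○○
○○●○●○○
○○●●●○○
○○●●○○○
○○○○○○○
○○○○○○○
○○○○○○○
12) ○○○○○○○
○○○○○○○
○○●>○○○
○○●○●○○
○○●●●○○
○○●●○○○
○○○○○○○
○○○○○○○
○○○○○○○
13) ○○○○○○○
○○○○○○○
○○●●○○○
○○●v●○○
○○●●●○○
○○●●○○○
○○○○○○○
○○○○○○○
○○○○○○○
14) ○○○○○○○
○○○○○○○
○○●●○○○
○○<●●○○
○○●●●○○
○○●●○○○
○○○○○○○
○○○○○○○
○○○○○○○
15) ○○○○○○○
○○○○○○○
○○●●○○○
○○○●●○○
○○v●●○○
○○●●○○○
○○○○○○○
○○○○○○○
○○○○○○○
16) ○○○○○○○
○○○○○○○
○○●●○○○
○○○●●○○
○○○>●○○
○○●●○○○
○○○○○○○
○○○○○○○
○○○○○○○
17) ○○○○○○○
○○○○○○○
○○●●○○○
○○○^●○○
○○○○●○○
○○●●○○○
○○○○○○○
○○○○○○○
○○○○○○○
18) ○○○○○○○
○○○○○○○
○○●●○○○
○○<○●○○
○○○○●○○
○○●●○○○
○○○○○○○
○○○○○○○
○○○○○○○
19) ○○○○○○○
○○○○○○○
○○^●○○○
○○●○●○○
○○○○●○○
○○●●○○○
○○○○○○○
○○○○○○○
○○○○○○○
20) ○○○○○○○
○○○○○○○
○<○●○○○
○○●○●○○
○○○○●○○
○○●●○○○
○○○○○○○
○○○○○○○
○○○○○○○
21) ○○○○○○○
○^○○○○○
○●○●○○○
○○●○●○○
○○○○●○○
○○●●○○○
○○○○○○○
○○○○○○○
○○○○○○○
22) ○○○○○○○
○●>○○○○
○●○●○○○
○○●○●○○
○○○○●○○
○○●●○○○
○○○○○○○
○○○○○○○
○○○○○○○
23) ○○○○○○○
○●●○○○○
○●v●○○○
○○●○●○○
○○○○●○○
○○●●○○○
○○○○○○○
○○○○○○○
○○○○○○○
24) ○○○○○○○
○●●○○○○
○<●●○○○
○○●○●○○
○○○○●○○
○○●●○○○
○○○○○○○
○○○○○○○
○○○○○○○
25) ○○○○○○○
○●●○○○○
○○●●○○○
○v●○●○○
○○○○●○○
○○●●○○○
○○○○○○○
○○○○○○○
○○○○○○○
26) ○○○○○○○
○●●○○○○
○○●●○○○
<●●○●○○
○○○○●○○
○○●●○○○
○○○○○○○
○○○○○○○
○○○○○○○
27) ○○○○○○○
○●●○○○○
^○●●○○○
●●●○●○○
○○○○●○○
○○●●○○○
○○○○○○○
○○○○○○○
○○○○○○○
28) ○○○○○○○
○●●○○○○
●>●●○○○
●●●○●○○
○○○○●○○
○○●●○○○
○○○○○○○
○○○○○○○
○○○○○○○
29) ○○○○○○○
○●●○○○○
●●●●○○○
●v●○●○○
○○○○●○○
○○●●○○○
○○○○○○○
○○○○○○○
○○○○○○○
30) ○○○○○○○
○●●○○○○
●●●●○○○
●○>○●○○
○○○○●○○
○○●●○○○
○○○○○○○
○○○○○○○
○○○○○○○
31) ○○○○○○○
○●●○○○○
●●^●○○○
●○○○●○○
○○○○●○○
○○●●○○○
○○○○○○○
○○○○○○○
○○○○○○○
32) ○○○○○○○
○●●○○○○
●<○●○○○
●○○○●○○
○○○○●○○
○○●●○○○
○○○○○○○
○○○○○○○
○○○○○○○
33) ○○○○○○○
○●●○○○○
●○○●○○○
●v○○●○○
○○○○●○○
○○●●○○○
○○○○○○○
○○○○○○○
○○○○○○○
34) ○○○○○○○
○●●○○○○
●○○●○○○
<●○○●○○
○○○○●○○
○○●●○○○
○○○○○○○
○○○○○○○
○○○○○○○
35) ○○○○○○○
○●●○○○○
●○○●○○○
○●○○●○○
v○○○●○○
○○●●○○○
○○○○○○○
○○○○○○○
○○○○○○○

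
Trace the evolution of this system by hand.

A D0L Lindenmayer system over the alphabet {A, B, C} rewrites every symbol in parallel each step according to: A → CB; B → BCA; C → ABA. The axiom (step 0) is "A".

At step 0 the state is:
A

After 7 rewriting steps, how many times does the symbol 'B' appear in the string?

286

t=0: A
t=1: CB
t=2: ABABCA
t=3: CBBCACBBCAABACB
t=4: ABABCABCAABACBABABCABCAABACBCBBCACBABABCA
t=5: CBBCACBBCAABACBBCAABACBCBBCACBABABCACBBCACBBCAABACBBCAABACBCBBCACBABABCAABABCABCAABACBABABCACBBCACBBCAABACB
t=6: ABABCABCAABACBABABCABCAABACBCBBCACBABABCABCAABACBCBBCACBAB…CACBBCACBBCAABACBABABCABCAABACBABABCABCAABACBCBBCACBABABCA  (len 286)
t=7: CBBCACBBCAABACBBCAABACBCBBCACBABABCACBBCACBBCAABACBBCAABAC…CBBCAABACBCBBCACBABABCAABABCABCAABACBABABCACBBCACBBCAABACB  (len 755)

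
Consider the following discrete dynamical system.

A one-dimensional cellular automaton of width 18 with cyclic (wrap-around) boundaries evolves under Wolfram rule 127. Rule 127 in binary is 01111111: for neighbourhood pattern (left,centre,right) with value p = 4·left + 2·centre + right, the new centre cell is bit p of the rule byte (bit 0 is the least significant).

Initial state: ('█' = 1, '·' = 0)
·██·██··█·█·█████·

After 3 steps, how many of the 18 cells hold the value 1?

15

t=0: ·██·██··█·█·█████·
t=1: █████████████···██
t=2: ············█████·
t=3: █████████████···██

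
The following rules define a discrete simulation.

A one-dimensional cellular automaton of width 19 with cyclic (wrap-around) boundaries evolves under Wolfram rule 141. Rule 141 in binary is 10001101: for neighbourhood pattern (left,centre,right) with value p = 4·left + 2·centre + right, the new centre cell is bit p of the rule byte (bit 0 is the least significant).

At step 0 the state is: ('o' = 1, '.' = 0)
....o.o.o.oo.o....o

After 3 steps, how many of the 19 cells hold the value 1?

0) ....o.o.o.oo.o....o
1) .oo.o.o.o.o..o.oo.o
2) .o..o.o.o.o..o.o..o
3) .o..o.o.o.o..o.o..o

8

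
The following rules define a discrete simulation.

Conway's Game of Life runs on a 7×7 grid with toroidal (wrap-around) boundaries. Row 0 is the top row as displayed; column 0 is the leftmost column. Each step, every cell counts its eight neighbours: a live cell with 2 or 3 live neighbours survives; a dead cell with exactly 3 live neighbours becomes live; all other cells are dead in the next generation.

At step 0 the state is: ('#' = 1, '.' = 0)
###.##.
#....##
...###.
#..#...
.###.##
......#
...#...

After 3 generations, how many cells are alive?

4

step 0: ###.##.
#....##
...###.
#..#...
.###.##
......#
...#...
step 1: ######.
#.#....
#..#.#.
##.....
.######
#..####
#######
step 2: .......
#....#.
#.#....
.......
.......
.......
.......
step 3: .......
.#....#
.#....#
.......
.......
.......
.......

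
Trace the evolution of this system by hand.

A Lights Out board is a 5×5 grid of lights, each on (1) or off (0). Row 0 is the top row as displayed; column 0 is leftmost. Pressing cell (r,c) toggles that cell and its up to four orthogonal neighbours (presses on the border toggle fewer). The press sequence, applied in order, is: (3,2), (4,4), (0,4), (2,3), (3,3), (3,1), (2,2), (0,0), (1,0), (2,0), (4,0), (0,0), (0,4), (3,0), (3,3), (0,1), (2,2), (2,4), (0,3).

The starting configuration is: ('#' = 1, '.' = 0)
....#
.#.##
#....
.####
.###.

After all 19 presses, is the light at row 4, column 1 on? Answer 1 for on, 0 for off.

step 0: ....#
.#.##
#....
.####
.###.
step 1: ....#
.#.##
#.#..
....#
.#.#.
step 2: ....#
.#.##
#.#..
.....
.#..#
step 3: ...#.
.#.#.
#.#..
.....
.#..#
step 4: ...#.
.#...
#..##
...#.
.#..#
step 5: ...#.
.#...
#...#
..#.#
.#.##
step 6: ...#.
.#...
##..#
##..#
...##
step 7: ...#.
.##..
#.###
###.#
...##
step 8: ##.#.
###..
#.###
###.#
...##
step 9: .#.#.
..#..
..###
###.#
...##
step 10: .#.#.
#.#..
#####
.##.#
...##
step 11: .#.#.
#.#..
#####
###.#
##.##
step 12: #..#.
..#..
#####
###.#
##.##
step 13: #...#
..#.#
#####
###.#
##.##
step 14: #...#
..#.#
.####
..#.#
.#.##
step 15: #...#
..#.#
.##.#
...#.
.#..#
step 16: .##.#
.##.#
.##.#
...#.
.#..#
step 17: .##.#
.#..#
...##
..##.
.#..#
step 18: .##.#
.#...
.....
..###
.#..#
step 19: .#.#.
.#.#.
.....
..###
.#..#

1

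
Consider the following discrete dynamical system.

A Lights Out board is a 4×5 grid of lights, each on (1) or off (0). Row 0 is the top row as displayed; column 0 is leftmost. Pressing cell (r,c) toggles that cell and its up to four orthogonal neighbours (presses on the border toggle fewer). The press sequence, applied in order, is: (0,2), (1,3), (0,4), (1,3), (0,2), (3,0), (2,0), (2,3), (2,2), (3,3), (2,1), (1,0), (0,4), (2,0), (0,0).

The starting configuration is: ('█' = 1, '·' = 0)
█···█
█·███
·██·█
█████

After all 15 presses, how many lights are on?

11

[0] █···█
█·███
·██·█
█████
[1] █████
█··██
·██·█
█████
[2] ███·█
█·█··
·████
█████
[3] ████·
█·█·█
·████
█████
[4] ███··
█··█·
·██·█
█████
[5] █··█·
█·██·
·██·█
█████
[6] █··█·
█·██·
███·█
··███
[7] █··█·
··██·
··█·█
█·███
[8] █··█·
··█··
···█·
█·█·█
[9] █··█·
·····
·██··
█···█
[10] █··█·
·····
·███·
█·██·
[11] █··█·
·█···
█··█·
████·
[12] ···█·
█····
···█·
████·
[13] ····█
█···█
···█·
████·
[14] ····█
····█
██·█·
·███·
[15] ██··█
█···█
██·█·
·███·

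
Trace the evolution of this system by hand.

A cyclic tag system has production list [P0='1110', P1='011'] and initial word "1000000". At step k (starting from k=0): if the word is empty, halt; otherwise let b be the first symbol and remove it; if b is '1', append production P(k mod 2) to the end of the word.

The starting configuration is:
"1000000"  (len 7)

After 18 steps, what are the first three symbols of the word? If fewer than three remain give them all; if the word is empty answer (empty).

011

gen 0: "1000000"  (len 7)
gen 1: "0000001110"  (len 10)
gen 2: "000001110"  (len 9)
gen 3: "00001110"  (len 8)
gen 4: "0001110"  (len 7)
gen 5: "001110"  (len 6)
gen 6: "01110"  (len 5)
gen 7: "1110"  (len 4)
gen 8: "110011"  (len 6)
gen 9: "100111110"  (len 9)
gen 10: "00111110011"  (len 11)
gen 11: "0111110011"  (len 10)
gen 12: "111110011"  (len 9)
gen 13: "111100111110"  (len 12)
gen 14: "11100111110011"  (len 14)
gen 15: "11001111100111110"  (len 17)
gen 16: "1001111100111110011"  (len 19)
gen 17: "0011111001111100111110"  (len 22)
gen 18: "011111001111100111110"  (len 21)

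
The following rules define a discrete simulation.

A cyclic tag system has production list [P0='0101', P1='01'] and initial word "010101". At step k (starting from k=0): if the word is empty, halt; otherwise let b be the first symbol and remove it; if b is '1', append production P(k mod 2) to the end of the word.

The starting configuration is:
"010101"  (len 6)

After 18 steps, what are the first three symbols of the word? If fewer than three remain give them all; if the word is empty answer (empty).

010

k=0  "010101"  (len 6)
k=1  "10101"  (len 5)
k=2  "010101"  (len 6)
k=3  "10101"  (len 5)
k=4  "010101"  (len 6)
k=5  "10101"  (len 5)
k=6  "010101"  (len 6)
k=7  "10101"  (len 5)
k=8  "010101"  (len 6)
k=9  "10101"  (len 5)
k=10  "010101"  (len 6)
k=11  "10101"  (len 5)
k=12  "010101"  (len 6)
k=13  "10101"  (len 5)
k=14  "010101"  (len 6)
k=15  "10101"  (len 5)
k=16  "010101"  (len 6)
k=17  "10101"  (len 5)
k=18  "010101"  (len 6)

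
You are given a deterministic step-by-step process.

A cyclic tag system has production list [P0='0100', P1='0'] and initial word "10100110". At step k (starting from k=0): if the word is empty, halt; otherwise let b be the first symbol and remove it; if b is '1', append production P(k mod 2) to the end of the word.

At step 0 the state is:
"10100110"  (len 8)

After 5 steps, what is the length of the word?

t=0: "10100110"  (len 8)
t=1: "01001100100"  (len 11)
t=2: "1001100100"  (len 10)
t=3: "0011001000100"  (len 13)
t=4: "011001000100"  (len 12)
t=5: "11001000100"  (len 11)

11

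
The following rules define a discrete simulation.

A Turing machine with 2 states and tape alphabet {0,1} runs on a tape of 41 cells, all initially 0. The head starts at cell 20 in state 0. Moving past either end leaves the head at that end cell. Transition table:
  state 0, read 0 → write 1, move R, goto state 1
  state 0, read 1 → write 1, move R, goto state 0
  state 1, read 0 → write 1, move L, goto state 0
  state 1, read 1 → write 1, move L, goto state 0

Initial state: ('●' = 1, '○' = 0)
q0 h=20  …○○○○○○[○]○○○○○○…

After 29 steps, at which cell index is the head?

35

gen 0: q0 h=20  …○○○○○○[○]○○○○○○…
gen 1: q1 h=21  …○○○○○●[○]○○○○○○…
gen 2: q0 h=20  …○○○○○○[●]●○○○○○…
gen 3: q0 h=21  …○○○○○●[●]○○○○○○…
gen 4: q0 h=22  …○○○○●●[○]○○○○○○…
gen 5: q1 h=23  …○○○●●●[○]○○○○○○…
gen 6: q0 h=22  …○○○○●●[●]●○○○○○…
gen 7: q0 h=23  …○○○●●●[●]○○○○○○…
gen 8: q0 h=24  …○○●●●●[○]○○○○○○…
gen 9: q1 h=25  …○●●●●●[○]○○○○○○…
gen 10: q0 h=24  …○○●●●●[●]●○○○○○…
gen 11: q0 h=25  …○●●●●●[●]○○○○○○…
gen 12: q0 h=26  …●●●●●●[○]○○○○○○…
gen 13: q1 h=27  …●●●●●●[○]○○○○○○…
gen 14: q0 h=26  …●●●●●●[●]●○○○○○…
gen 15: q0 h=27  …●●●●●●[●]○○○○○○…
gen 16: q0 h=28  …●●●●●●[○]○○○○○○…
gen 17: q1 h=29  …●●●●●●[○]○○○○○○…
gen 18: q0 h=28  …●●●●●●[●]●○○○○○…
gen 19: q0 h=29  …●●●●●●[●]○○○○○○…
gen 20: q0 h=30  …●●●●●●[○]○○○○○○…
gen 21: q1 h=31  …●●●●●●[○]○○○○○○…
gen 22: q0 h=30  …●●●●●●[●]●○○○○○…
gen 23: q0 h=31  …●●●●●●[●]○○○○○○…
gen 24: q0 h=32  …●●●●●●[○]○○○○○○…
gen 25: q1 h=33  …●●●●●●[○]○○○○○○…
gen 26: q0 h=32  …●●●●●●[●]●○○○○○…
gen 27: q0 h=33  …●●●●●●[●]○○○○○○…
gen 28: q0 h=34  …●●●●●●[○]○○○○○○|
gen 29: q1 h=35  …●●●●●●[○]○○○○○|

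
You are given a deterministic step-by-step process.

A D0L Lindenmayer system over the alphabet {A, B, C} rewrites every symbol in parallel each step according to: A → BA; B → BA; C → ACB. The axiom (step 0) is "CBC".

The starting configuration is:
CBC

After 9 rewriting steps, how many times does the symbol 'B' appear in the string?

1278

[0] CBC
[1] ACBBAACB
[2] BAACBBABABABAACBBA
[3] BABABAACBBABABABABABABABABABAACBBABABA
[4] BABABABABABABAACBBABABABABABABABABABABABABABABABABABABABABABAACBBABABABABABABA
[5] BABABABABABABABABABABABABABABAACBBABABABABABABABABABABABAB…ABABABABABABABABABABABABAACBBABABABABABABABABABABABABABABA  (len 158)
[6] BABABABABABABABABABABABABABABABABABABABABABABABABABABABABA…BABABABABABABABABABABABABABABABABABABABABABABABABABABABABA  (len 318)
[7] BABABABABABABABABABABABABABABABABABABABABABABABABABABABABA…BABABABABABABABABABABABABABABABABABABABABABABABABABABABABA  (len 638)
[8] BABABABABABABABABABABABABABABABABABABABABABABABABABABABABA…BABABABABABABABABABABABABABABABABABABABABABABABABABABABABA  (len 1278)
[9] BABABABABABABABABABABABABABABABABABABABABABABABABABABABABA…BABABABABABABABABABABABABABABABABABABABABABABABABABABABABA  (len 2558)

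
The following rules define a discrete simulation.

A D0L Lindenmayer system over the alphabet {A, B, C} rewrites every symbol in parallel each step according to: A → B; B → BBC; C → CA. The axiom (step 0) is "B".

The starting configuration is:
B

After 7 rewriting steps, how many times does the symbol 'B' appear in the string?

t=0: B
t=1: BBC
t=2: BBCBBCCA
t=3: BBCBBCCABBCBBCCACAB
t=4: BBCBBCCABBCBBCCACABBBCBBCCABBCBBCCACABCABBBC
t=5: BBCBBCCABBCBBCCACABBBCBBCCABBCBBCCACABCABBBCBBCBBCCABBCBBCCACABBBCBBCCABBCBBCCACABCABBBCCABBBCBBCBBCCA
t=6: BBCBBCCABBCBBCCACABBBCBBCCABBCBBCCACABCABBBCBBCBBCCABBCBBC…CACABCABBBCCABBBCBBCBBCCACABBBCBBCBBCCABBCBBCCABBCBBCCACAB  (len 237)
t=7: BBCBBCCABBCBBCCACABBBCBBCCABBCBBCCACABCABBBCBBCBBCCABBCBBC…CCABBCBBCCACABBBCBBCCABBCBBCCACABBBCBBCCABBCBBCCACABCABBBC  (len 551)

265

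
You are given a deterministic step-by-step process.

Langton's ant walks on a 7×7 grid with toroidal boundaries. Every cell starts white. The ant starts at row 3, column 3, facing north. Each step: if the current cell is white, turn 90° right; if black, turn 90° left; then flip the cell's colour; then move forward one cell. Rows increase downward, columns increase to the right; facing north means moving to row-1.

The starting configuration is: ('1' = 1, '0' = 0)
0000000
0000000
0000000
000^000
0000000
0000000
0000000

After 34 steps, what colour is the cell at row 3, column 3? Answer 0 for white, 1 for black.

0

gen 0: 0000000
0000000
0000000
000^000
0000000
0000000
0000000
gen 1: 0000000
0000000
0000000
0001>00
0000000
0000000
0000000
gen 2: 0000000
0000000
0000000
0001100
0000v00
0000000
0000000
gen 3: 0000000
0000000
0000000
0001100
000<100
0000000
0000000
gen 4: 0000000
0000000
0000000
000^100
0001100
0000000
0000000
gen 5: 0000000
0000000
0000000
00<0100
0001100
0000000
0000000
gen 6: 0000000
0000000
00^0000
0010100
0001100
0000000
0000000
gen 7: 0000000
0000000
001>000
0010100
0001100
0000000
0000000
gen 8: 0000000
0000000
0011000
001v100
0001100
0000000
0000000
gen 9: 0000000
0000000
0011000
00<1100
0001100
0000000
0000000
gen 10: 0000000
0000000
0011000
0001100
00v1100
0000000
0000000
gen 11: 0000000
0000000
0011000
0001100
0<11100
0000000
0000000
gen 12: 0000000
0000000
0011000
0^01100
0111100
0000000
0000000
gen 13: 0000000
0000000
0011000
01>1100
0111100
0000000
0000000
gen 14: 0000000
0000000
0011000
0111100
01v1100
0000000
0000000
gen 15: 0000000
0000000
0011000
0111100
010>100
0000000
0000000
gen 16: 0000000
0000000
0011000
011^100
0100100
0000000
0000000
gen 17: 0000000
0000000
0011000
01<0100
0100100
0000000
0000000
gen 18: 0000000
0000000
0011000
0100100
01v0100
0000000
0000000
gen 19: 0000000
0000000
0011000
0100100
0<10100
0000000
0000000
gen 20: 0000000
0000000
0011000
0100100
0010100
0v00000
0000000
gen 21: 0000000
0000000
0011000
0100100
0010100
<100000
0000000
gen 22: 0000000
0000000
0011000
0100100
^010100
1100000
0000000
gen 23: 0000000
0000000
0011000
0100100
1>10100
1100000
0000000
gen 24: 0000000
0000000
0011000
0100100
1110100
1v00000
0000000
gen 25: 0000000
0000000
0011000
0100100
1110100
10>0000
0000000
gen 26: 0000000
0000000
0011000
0100100
1110100
1010000
00v0000
gen 27: 0000000
0000000
0011000
0100100
1110100
1010000
0<10000
gen 28: 0000000
0000000
0011000
0100100
1110100
1^10000
0110000
gen 29: 0000000
0000000
0011000
0100100
1110100
11>0000
0110000
gen 30: 0000000
0000000
0011000
0100100
11^0100
1100000
0110000
gen 31: 0000000
0000000
0011000
0100100
1<00100
1100000
0110000
gen 32: 0000000
0000000
0011000
0100100
1000100
1v00000
0110000
gen 33: 0000000
0000000
0011000
0100100
1000100
10>0000
0110000
gen 34: 0000000
0000000
0011000
0100100
1000100
1010000
01v0000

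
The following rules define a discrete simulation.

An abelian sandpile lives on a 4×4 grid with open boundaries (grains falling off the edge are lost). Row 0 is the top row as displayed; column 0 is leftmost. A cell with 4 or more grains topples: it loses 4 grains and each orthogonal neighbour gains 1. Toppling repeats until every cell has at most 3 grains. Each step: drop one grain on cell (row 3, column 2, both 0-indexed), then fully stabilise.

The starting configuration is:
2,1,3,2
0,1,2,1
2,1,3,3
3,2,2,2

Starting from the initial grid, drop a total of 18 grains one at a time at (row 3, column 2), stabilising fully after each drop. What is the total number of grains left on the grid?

27

0) 2,1,3,2
0,1,2,1
2,1,3,3
3,2,2,2
1) 2,1,3,2
0,1,2,1
2,1,3,3
3,2,3,2
2) 2,1,3,2
0,1,3,2
2,2,1,1
3,3,2,0
3) 2,1,3,2
0,1,3,2
2,2,1,1
3,3,3,0
4) 2,1,3,2
0,1,3,2
3,3,2,1
0,1,1,1
5) 2,1,3,2
0,1,3,2
3,3,2,1
0,1,2,1
6) 2,1,3,2
0,1,3,2
3,3,2,1
0,1,3,1
7) 2,1,3,2
0,1,3,2
3,3,3,1
0,2,0,2
8) 2,1,3,2
0,1,3,2
3,3,3,1
0,2,1,2
9) 2,1,3,2
0,1,3,2
3,3,3,1
0,2,2,2
10) 2,1,3,2
0,1,3,2
3,3,3,1
0,2,3,2
11) 2,2,0,3
1,3,1,3
0,2,2,2
2,0,2,3
12) 2,2,0,3
1,3,1,3
0,2,2,2
2,0,3,3
13) 2,2,0,3
1,3,1,3
0,2,3,3
2,1,1,0
14) 2,2,0,3
1,3,1,3
0,2,3,3
2,1,2,0
15) 2,2,0,3
1,3,1,3
0,2,3,3
2,1,3,0
16) 2,2,1,0
1,3,3,1
0,3,1,1
2,2,1,2
17) 2,2,1,0
1,3,3,1
0,3,1,1
2,2,2,2
18) 2,2,1,0
1,3,3,1
0,3,1,1
2,2,3,2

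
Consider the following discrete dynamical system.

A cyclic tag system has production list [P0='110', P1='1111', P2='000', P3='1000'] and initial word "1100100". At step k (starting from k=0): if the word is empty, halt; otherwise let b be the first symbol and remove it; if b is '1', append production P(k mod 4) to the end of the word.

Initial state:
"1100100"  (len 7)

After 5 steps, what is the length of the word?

step 0: "1100100"  (len 7)
step 1: "100100110"  (len 9)
step 2: "001001101111"  (len 12)
step 3: "01001101111"  (len 11)
step 4: "1001101111"  (len 10)
step 5: "001101111110"  (len 12)

12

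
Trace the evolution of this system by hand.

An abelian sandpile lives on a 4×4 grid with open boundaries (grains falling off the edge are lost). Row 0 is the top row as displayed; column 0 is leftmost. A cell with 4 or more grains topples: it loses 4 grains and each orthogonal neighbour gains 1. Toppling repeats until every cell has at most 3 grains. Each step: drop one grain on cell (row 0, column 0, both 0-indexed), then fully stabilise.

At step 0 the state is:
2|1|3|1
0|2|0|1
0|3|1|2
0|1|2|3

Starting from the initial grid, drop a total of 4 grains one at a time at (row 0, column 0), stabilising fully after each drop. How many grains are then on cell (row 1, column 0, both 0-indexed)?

gen 0: 2|1|3|1
0|2|0|1
0|3|1|2
0|1|2|3
gen 1: 3|1|3|1
0|2|0|1
0|3|1|2
0|1|2|3
gen 2: 0|2|3|1
1|2|0|1
0|3|1|2
0|1|2|3
gen 3: 1|2|3|1
1|2|0|1
0|3|1|2
0|1|2|3
gen 4: 2|2|3|1
1|2|0|1
0|3|1|2
0|1|2|3

1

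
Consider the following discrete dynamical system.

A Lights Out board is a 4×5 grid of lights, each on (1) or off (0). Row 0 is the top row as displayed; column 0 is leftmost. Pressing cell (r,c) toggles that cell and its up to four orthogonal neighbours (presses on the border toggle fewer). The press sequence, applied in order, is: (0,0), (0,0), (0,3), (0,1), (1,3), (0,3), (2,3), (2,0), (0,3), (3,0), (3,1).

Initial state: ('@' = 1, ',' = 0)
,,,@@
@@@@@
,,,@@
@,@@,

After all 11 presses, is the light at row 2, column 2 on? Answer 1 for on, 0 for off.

1

k=0  ,,,@@
@@@@@
,,,@@
@,@@,
k=1  @@,@@
,@@@@
,,,@@
@,@@,
k=2  ,,,@@
@@@@@
,,,@@
@,@@,
k=3  ,,@,,
@@@,@
,,,@@
@,@@,
k=4  @@,,,
@,@,@
,,,@@
@,@@,
k=5  @@,@,
@,,@,
,,,,@
@,@@,
k=6  @@@,@
@,,,,
,,,,@
@,@@,
k=7  @@@,@
@,,@,
,,@@,
@,@,,
k=8  @@@,@
,,,@,
@@@@,
,,@,,
k=9  @@,@,
,,,,,
@@@@,
,,@,,
k=10  @@,@,
,,,,,
,@@@,
@@@,,
k=11  @@,@,
,,,,,
,,@@,
,,,,,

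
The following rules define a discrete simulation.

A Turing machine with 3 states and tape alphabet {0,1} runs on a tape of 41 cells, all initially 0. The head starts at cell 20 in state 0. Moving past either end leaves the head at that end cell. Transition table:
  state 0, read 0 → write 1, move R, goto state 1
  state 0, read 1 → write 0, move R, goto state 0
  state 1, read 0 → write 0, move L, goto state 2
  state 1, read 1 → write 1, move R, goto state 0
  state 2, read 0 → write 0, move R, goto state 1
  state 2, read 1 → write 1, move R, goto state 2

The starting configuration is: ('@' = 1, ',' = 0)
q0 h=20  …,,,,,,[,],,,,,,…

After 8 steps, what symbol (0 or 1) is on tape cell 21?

gen 0: q0 h=20  …,,,,,,[,],,,,,,…
gen 1: q1 h=21  …,,,,,@[,],,,,,,…
gen 2: q2 h=20  …,,,,,,[@],,,,,,…
gen 3: q2 h=21  …,,,,,@[,],,,,,,…
gen 4: q1 h=22  …,,,,@,[,],,,,,,…
gen 5: q2 h=21  …,,,,,@[,],,,,,,…
gen 6: q1 h=22  …,,,,@,[,],,,,,,…
gen 7: q2 h=21  …,,,,,@[,],,,,,,…
gen 8: q1 h=22  …,,,,@,[,],,,,,,…

0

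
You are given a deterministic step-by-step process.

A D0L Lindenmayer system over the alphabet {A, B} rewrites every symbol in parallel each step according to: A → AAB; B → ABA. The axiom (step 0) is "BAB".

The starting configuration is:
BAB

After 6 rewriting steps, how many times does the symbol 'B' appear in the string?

729

step 0: BAB
step 1: ABAAABABA
step 2: AABABAAABAABAABABAAABABAAAB
step 3: AABAABABAAABABAAABAABAABABAAABAABABAAABAABABAAABABAAABAABAABABAAABABAAABAABAABABA
step 4: AABAABABAAABAABABAAABABAAABAABAABABAAABABAAABAABAABABAAABA…AAABAABAABABAAABABAAABAABAABABAAABAABABAAABAABABAAABABAAAB  (len 243)
step 5: AABAABABAAABAABABAAABABAAABAABAABABAAABAABABAAABABAAABAABA…AAABAABAABABAAABAABABAAABABAAABAABAABABAAABABAAABAABAABABA  (len 729)
step 6: AABAABABAAABAABABAAABABAAABAABAABABAAABAABABAAABABAAABAABA…AAABAABAABABAAABABAAABAABAABABAAABAABABAAABAABABAAABABAAAB  (len 2187)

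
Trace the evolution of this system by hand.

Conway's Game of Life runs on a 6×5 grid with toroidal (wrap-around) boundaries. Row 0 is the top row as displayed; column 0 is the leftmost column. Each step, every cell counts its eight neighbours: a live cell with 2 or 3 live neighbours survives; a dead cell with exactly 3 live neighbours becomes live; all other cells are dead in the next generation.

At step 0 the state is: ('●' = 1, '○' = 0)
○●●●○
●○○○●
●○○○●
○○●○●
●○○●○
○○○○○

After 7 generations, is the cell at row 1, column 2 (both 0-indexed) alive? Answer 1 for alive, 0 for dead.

0

[0] ○●●●○
●○○○●
●○○○●
○○●○●
●○○●○
○○○○○
[1] ●●●●●
○○●○○
○●○○○
○●○○○
○○○●●
○●○●●
[2] ○○○○○
○○○○●
○●●○○
●○●○○
○○○●●
○●○○○
[3] ○○○○○
○○○○○
●●●●○
●○●○●
●●●●●
○○○○○
[4] ○○○○○
○●●○○
●○●●○
○○○○○
○○●○○
●●●●●
[5] ○○○○●
○●●●○
○○●●○
○●●●○
●○●○●
●●●●●
[6] ○○○○○
○●○○●
○○○○●
●○○○○
○○○○○
○○●○○
[7] ○○○○○
●○○○○
○○○○●
○○○○○
○○○○○
○○○○○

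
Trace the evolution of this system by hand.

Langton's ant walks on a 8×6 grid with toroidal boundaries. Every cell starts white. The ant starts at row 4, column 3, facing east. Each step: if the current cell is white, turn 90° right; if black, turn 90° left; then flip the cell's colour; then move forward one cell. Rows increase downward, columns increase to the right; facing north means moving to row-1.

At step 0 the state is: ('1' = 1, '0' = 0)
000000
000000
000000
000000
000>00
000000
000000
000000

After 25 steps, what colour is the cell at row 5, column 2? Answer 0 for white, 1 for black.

1

0) 000000
000000
000000
000000
000>00
000000
000000
000000
1) 000000
000000
000000
000000
000100
000v00
000000
000000
2) 000000
000000
000000
000000
000100
00<100
000000
000000
3) 000000
000000
000000
000000
00^100
001100
000000
000000
4) 000000
000000
000000
000000
001>00
001100
000000
000000
5) 000000
000000
000000
000^00
001000
001100
000000
000000
6) 000000
000000
000000
0001>0
001000
001100
000000
000000
7) 000000
000000
000000
000110
0010v0
001100
000000
000000
8) 000000
000000
000000
000110
001<10
001100
000000
000000
9) 000000
000000
000000
000^10
001110
001100
000000
000000
10) 000000
000000
000000
00<010
001110
001100
000000
000000
11) 000000
000000
00^000
001010
001110
001100
000000
000000
12) 000000
000000
001>00
001010
001110
001100
000000
000000
13) 000000
000000
001100
001v10
001110
001100
000000
000000
14) 000000
000000
001100
00<110
001110
001100
000000
000000
15) 000000
000000
001100
000110
00v110
001100
000000
000000
16) 000000
000000
001100
000110
000>10
001100
000000
000000
17) 000000
000000
001100
000^10
000010
001100
000000
000000
18) 000000
000000
001100
00<010
000010
001100
000000
000000
19) 000000
000000
00^100
001010
000010
001100
000000
000000
20) 000000
000000
0<0100
001010
000010
001100
000000
000000
21) 000000
0^0000
010100
001010
000010
001100
000000
000000
22) 000000
01>000
010100
001010
000010
001100
000000
000000
23) 000000
011000
01v100
001010
000010
001100
000000
000000
24) 000000
011000
0<1100
001010
000010
001100
000000
000000
25) 000000
011000
001100
0v1010
000010
001100
000000
000000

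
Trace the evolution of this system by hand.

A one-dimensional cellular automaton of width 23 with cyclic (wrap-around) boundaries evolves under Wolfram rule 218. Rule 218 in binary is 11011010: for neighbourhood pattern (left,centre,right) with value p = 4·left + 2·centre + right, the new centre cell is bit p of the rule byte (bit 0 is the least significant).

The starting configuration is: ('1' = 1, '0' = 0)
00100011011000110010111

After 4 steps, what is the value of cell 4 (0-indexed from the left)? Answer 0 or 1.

step 0: 00100011011000110010111
step 1: 11010111011101111100111
step 2: 11000111011101111111111
step 3: 11101111011101111111111
step 4: 11101111011101111111111

1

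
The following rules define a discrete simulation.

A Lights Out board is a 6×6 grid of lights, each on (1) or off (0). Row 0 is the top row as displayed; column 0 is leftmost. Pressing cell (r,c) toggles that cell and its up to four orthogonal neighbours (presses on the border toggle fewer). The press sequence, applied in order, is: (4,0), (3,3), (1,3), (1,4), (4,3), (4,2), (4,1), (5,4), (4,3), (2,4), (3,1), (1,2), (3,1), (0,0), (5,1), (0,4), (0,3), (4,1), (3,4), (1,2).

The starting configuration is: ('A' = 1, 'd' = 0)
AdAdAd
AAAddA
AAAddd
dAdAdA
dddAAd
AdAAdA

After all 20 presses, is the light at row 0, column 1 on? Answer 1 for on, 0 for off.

1

t=0: AdAdAd
AAAddA
AAAddd
dAdAdA
dddAAd
AdAAdA
t=1: AdAdAd
AAAddA
AAAddd
AAdAdA
AAdAAd
ddAAdA
t=2: AdAdAd
AAAddA
AAAAdd
AAAdAA
AAddAd
ddAAdA
t=3: AdAAAd
AAdAAA
AAAddd
AAAdAA
AAddAd
ddAAdA
t=4: AdAAdd
AAdddd
AAAdAd
AAAdAA
AAddAd
ddAAdA
t=5: AdAAdd
AAdddd
AAAdAd
AAAAAA
AAAAdd
ddAddA
t=6: AdAAdd
AAdddd
AAAdAd
AAdAAA
Addddd
dddddA
t=7: AdAAdd
AAdddd
AAAdAd
AddAAA
dAAddd
dAdddA
t=8: AdAAdd
AAdddd
AAAdAd
AddAAA
dAAdAd
dAdAAd
t=9: AdAAdd
AAdddd
AAAdAd
AdddAA
dAdAdd
dAddAd
t=10: AdAAdd
AAddAd
AAAAdA
AddddA
dAdAdd
dAddAd
t=11: AdAAdd
AAddAd
AdAAdA
dAAddA
dddAdd
dAddAd
t=12: AddAdd
AdAAAd
AddAdA
dAAddA
dddAdd
dAddAd
t=13: AddAdd
AdAAAd
AAdAdA
AddddA
dAdAdd
dAddAd
t=14: dAdAdd
ddAAAd
AAdAdA
AddddA
dAdAdd
dAddAd
t=15: dAdAdd
ddAAAd
AAdAdA
AddddA
dddAdd
AdAdAd
t=16: dAddAA
ddAAdd
AAdAdA
AddddA
dddAdd
AdAdAd
t=17: dAAAdA
ddAddd
AAdAdA
AddddA
dddAdd
AdAdAd
t=18: dAAAdA
ddAddd
AAdAdA
AAdddA
AAAAdd
AAAdAd
t=19: dAAAdA
ddAddd
AAdAAA
AAdAAd
AAAAAd
AAAdAd
t=20: dAdAdA
dAdAdd
AAAAAA
AAdAAd
AAAAAd
AAAdAd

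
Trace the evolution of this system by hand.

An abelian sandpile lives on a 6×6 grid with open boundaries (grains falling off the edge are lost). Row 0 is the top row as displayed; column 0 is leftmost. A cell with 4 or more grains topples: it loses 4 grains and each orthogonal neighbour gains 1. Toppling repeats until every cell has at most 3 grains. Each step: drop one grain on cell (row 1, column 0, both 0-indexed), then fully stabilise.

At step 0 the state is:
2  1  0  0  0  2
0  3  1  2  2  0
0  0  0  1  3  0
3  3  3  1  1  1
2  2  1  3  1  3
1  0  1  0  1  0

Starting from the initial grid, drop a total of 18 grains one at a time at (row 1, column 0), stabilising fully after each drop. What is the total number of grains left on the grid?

step 0: 2  1  0  0  0  2
0  3  1  2  2  0
0  0  0  1  3  0
3  3  3  1  1  1
2  2  1  3  1  3
1  0  1  0  1  0
step 1: 2  1  0  0  0  2
1  3  1  2  2  0
0  0  0  1  3  0
3  3  3  1  1  1
2  2  1  3  1  3
1  0  1  0  1  0
step 2: 2  1  0  0  0  2
2  3  1  2  2  0
0  0  0  1  3  0
3  3  3  1  1  1
2  2  1  3  1  3
1  0  1  0  1  0
step 3: 2  1  0  0  0  2
3  3  1  2  2  0
0  0  0  1  3  0
3  3  3  1  1  1
2  2  1  3  1  3
1  0  1  0  1  0
step 4: 3  2  0  0  0  2
1  0  2  2  2  0
1  1  0  1  3  0
3  3  3  1  1  1
2  2  1  3  1  3
1  0  1  0  1  0
step 5: 3  2  0  0  0  2
2  0  2  2  2  0
1  1  0  1  3  0
3  3  3  1  1  1
2  2  1  3  1  3
1  0  1  0  1  0
step 6: 3  2  0  0  0  2
3  0  2  2  2  0
1  1  0  1  3  0
3  3  3  1  1  1
2  2  1  3  1  3
1  0  1  0  1  0
step 7: 0  3  0  0  0  2
1  1  2  2  2  0
2  1  0  1  3  0
3  3  3  1  1  1
2  2  1  3  1  3
1  0  1  0  1  0
step 8: 0  3  0  0  0  2
2  1  2  2  2  0
2  1  0  1  3  0
3  3  3  1  1  1
2  2  1  3  1  3
1  0  1  0  1  0
step 9: 0  3  0  0  0  2
3  1  2  2  2  0
2  1  0  1  3  0
3  3  3  1  1  1
2  2  1  3  1  3
1  0  1  0  1  0
step 10: 1  3  0  0  0  2
0  2  2  2  2  0
3  1  0  1  3  0
3  3  3  1  1  1
2  2  1  3  1  3
1  0  1  0  1  0
step 11: 1  3  0  0  0  2
1  2  2  2  2  0
3  1  0  1  3  0
3  3  3  1  1  1
2  2  1  3  1  3
1  0  1  0  1  0
step 12: 1  3  0  0  0  2
2  2  2  2  2  0
3  1  0  1  3  0
3  3  3  1  1  1
2  2  1  3  1  3
1  0  1  0  1  0
step 13: 1  3  0  0  0  2
3  2  2  2  2  0
3  1  0  1  3  0
3  3  3  1  1  1
2  2  1  3  1  3
1  0  1  0  1  0
step 14: 2  3  0  0  0  2
1  3  2  2  2  0
1  3  1  1  3  0
1  1  0  2  1  1
3  3  2  3  1  3
1  0  1  0  1  0
step 15: 2  3  0  0  0  2
2  3  2  2  2  0
1  3  1  1  3  0
1  1  0  2  1  1
3  3  2  3  1  3
1  0  1  0  1  0
step 16: 2  3  0  0  0  2
3  3  2  2  2  0
1  3  1  1  3  0
1  1  0  2  1  1
3  3  2  3  1  3
1  0  1  0  1  0
step 17: 0  1  1  0  0  2
2  2  3  2  2  0
3  0  2  1  3  0
1  2  0  2  1  1
3  3  2  3  1  3
1  0  1  0  1  0
step 18: 0  1  1  0  0  2
3  2  3  2  2  0
3  0  2  1  3  0
1  2  0  2  1  1
3  3  2  3  1  3
1  0  1  0  1  0

50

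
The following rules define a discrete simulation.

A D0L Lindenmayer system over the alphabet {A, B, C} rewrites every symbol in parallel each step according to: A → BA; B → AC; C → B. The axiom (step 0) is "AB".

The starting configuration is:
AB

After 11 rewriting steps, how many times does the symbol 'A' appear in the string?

638

t=0: AB
t=1: BAAC
t=2: ACBABAB
t=3: BABACBAACBAAC
t=4: ACBAACBABACBABABACBABAB
t=5: BABACBABABACBAACBABACBAACBAACBABACBAACBAAC
t=6: ACBAACBABACBAACBAACBABACBABABACBAACBABACBABABACBABABACBAACBABACBABABACBABAB
t=7: BABACBABABACBAACBABACBABABACBABABACBAACBABACBAACBAACBABACB…AACBABACBAACBAACBABACBABABACBAACBABACBAACBAACBABACBAACBAAC  (len 136)
t=8: ACBAACBABACBAACBAACBABACBABABACBAACBABACBAACBAACBABACBAACB…ACBABACBABABACBAACBABACBABABACBABABACBAACBABACBABABACBABAB  (len 244)
t=9: BABACBABABACBAACBABACBABABACBABABACBAACBABACBAACBAACBABACB…AACBABACBAACBAACBABACBABABACBAACBABACBAACBAACBABACBAACBAAC  (len 441)
t=10: ACBAACBABACBAACBAACBABACBABABACBAACBABACBAACBAACBABACBAACB…ACBABACBABABACBAACBABACBABABACBABABACBAACBABACBABABACBABAB  (len 793)
t=11: BABACBABABACBAACBABACBABABACBABABACBAACBABACBAACBAACBABACB…AACBABACBAACBAACBABACBABABACBAACBABACBAACBAACBABACBAACBAAC  (len 1431)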